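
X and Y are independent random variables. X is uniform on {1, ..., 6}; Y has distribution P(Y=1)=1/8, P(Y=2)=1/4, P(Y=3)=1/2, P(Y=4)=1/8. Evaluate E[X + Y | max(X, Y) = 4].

71/11

P(max(X, Y) = 4) = 11/48.
Summing (X+Y)·P(x,y) over outcomes with max(X, Y) = 4 gives 71/48.
E[X + Y | max(X, Y) = 4] = (71/48) / (11/48) = 71/11.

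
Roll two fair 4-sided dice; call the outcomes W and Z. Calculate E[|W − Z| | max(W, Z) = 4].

P(max(W, Z) = 4) = 7/16.
Summing |W−Z|·P(x,y) over outcomes with max(W, Z) = 4 gives 3/4.
E[|W − Z| | max(W, Z) = 4] = (3/4) / (7/16) = 12/7.

12/7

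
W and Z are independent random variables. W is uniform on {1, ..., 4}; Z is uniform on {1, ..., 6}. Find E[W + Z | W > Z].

Outcomes with W > Z: (2,1), (3,1), (3,2), (4,1), (4,2), (4,3), each with probability 1/24.
E[W + Z | W > Z] = (3 + 4 + 5 + 5 + 6 + 7) / 6 = 5.

5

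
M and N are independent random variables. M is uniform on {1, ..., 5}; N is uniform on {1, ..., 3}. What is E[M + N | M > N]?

17/3

Outcomes with M > N: (2,1), (3,1), (3,2), (4,1), (4,2), (4,3), (5,1), (5,2), (5,3), each with probability 1/15.
E[M + N | M > N] = (3 + 4 + 5 + 5 + 6 + 7 + 6 + 7 + 8) / 9 = 17/3.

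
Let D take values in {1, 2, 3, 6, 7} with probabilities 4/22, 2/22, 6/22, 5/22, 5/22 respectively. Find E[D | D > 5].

P(D > 5) = 5/11.
Σ over the event: 6·5/22 + 7·5/22 = 65/22.
E[D | D > 5] = (65/22) / (5/11) = 13/2.

13/2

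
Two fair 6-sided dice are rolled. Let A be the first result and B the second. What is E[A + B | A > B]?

P(A > B) = 5/12.
Summing (A+B)·P(x,y) over outcomes with A > B gives 35/12.
E[A + B | A > B] = (35/12) / (5/12) = 7.

7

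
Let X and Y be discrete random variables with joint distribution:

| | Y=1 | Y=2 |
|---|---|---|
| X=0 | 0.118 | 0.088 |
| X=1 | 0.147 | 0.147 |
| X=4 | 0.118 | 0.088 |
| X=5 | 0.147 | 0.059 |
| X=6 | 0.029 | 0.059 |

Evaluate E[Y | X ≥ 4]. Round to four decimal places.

P(X ≥ 4) = 0.500.
Σ Y·P over the event = 1·(0.118) + 2·(0.088) + 1·(0.147) + 2·(0.059) + 1·(0.029) + 2·(0.059) = 0.706.
E[Y | X ≥ 4] = (0.706) / (0.500) = 1.4120.

1.4120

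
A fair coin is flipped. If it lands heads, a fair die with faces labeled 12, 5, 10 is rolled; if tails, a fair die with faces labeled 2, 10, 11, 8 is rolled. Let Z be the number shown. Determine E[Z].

67/8

E[Z | heads] = (12+5+10)/3 = 9.
E[Z | tails] = (2+10+11+8)/4 = 31/4.
By the law of total expectation,
E[Z] = (1/2)·(9) + (1/2)·(31/4) = 67/8.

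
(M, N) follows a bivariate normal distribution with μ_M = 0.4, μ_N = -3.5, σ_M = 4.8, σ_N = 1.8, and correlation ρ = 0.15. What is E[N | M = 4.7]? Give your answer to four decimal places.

The regression of N on M has slope ρ·σ_N/σ_M and passes through (μ_M, μ_N).
E[N | M=4.7] = -3.5 + (0.15)·(1.8/4.8)·(4.7 − (0.4)) = -3.5 + (0.05625)·(4.3) = -3.2581.

-3.2581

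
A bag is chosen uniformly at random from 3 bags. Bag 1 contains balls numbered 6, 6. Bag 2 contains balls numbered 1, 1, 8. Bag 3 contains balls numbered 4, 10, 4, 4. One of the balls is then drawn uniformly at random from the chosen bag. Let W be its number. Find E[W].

89/18

E[W | bag 1] = (6+6)/2 = 6.
E[W | bag 2] = (1+1+8)/3 = 10/3.
E[W | bag 3] = (4+10+4+4)/4 = 11/2.
E[W] = (1/3)·(6) + (1/3)·(10/3) + (1/3)·(11/2) = 89/18.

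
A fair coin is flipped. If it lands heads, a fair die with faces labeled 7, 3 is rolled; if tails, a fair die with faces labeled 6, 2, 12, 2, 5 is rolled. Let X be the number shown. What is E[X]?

26/5

E[X | heads] = (7+3)/2 = 5.
E[X | tails] = (6+2+12+2+5)/5 = 27/5.
E[X] = (1/2)·(5) + (1/2)·(27/5) = 26/5.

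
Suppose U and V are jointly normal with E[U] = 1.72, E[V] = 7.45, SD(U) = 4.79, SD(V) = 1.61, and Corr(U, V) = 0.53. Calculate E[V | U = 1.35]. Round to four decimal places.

7.3841

For a bivariate normal, E[V | U=x] = μ_V + ρ·(σ_V/σ_U)·(x − μ_U).
E[V | U=1.35] = 7.45 + (0.53)·(1.61/4.79)·(1.35 − (1.72)) = 7.45 + (0.17814)·(-0.37) = 7.3841.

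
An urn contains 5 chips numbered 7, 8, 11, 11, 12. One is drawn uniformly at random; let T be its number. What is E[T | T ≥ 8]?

21/2

P(T ≥ 8) = 4/5.
Σ over the event: 8·1/5 + 11·2/5 + 12·1/5 = 42/5.
E[T | T ≥ 8] = (42/5) / (4/5) = 21/2.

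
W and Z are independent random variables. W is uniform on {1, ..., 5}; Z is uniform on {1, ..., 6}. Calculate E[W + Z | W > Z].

Outcomes with W > Z: (2,1), (3,1), (3,2), (4,1), (4,2), (4,3), (5,1), (5,2), (5,3), (5,4), each with probability 1/30.
E[W + Z | W > Z] = (3 + 4 + 5 + 5 + 6 + 7 + 6 + 7 + 8 + 9) / 10 = 6.

6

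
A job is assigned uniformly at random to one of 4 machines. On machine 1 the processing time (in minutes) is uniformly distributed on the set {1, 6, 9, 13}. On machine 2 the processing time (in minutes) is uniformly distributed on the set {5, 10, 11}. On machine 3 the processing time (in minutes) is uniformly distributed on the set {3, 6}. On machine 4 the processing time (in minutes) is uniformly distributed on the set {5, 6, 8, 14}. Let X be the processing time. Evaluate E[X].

E[X | machine 1] = (1+6+9+13)/4 = 29/4.
E[X | machine 2] = (5+10+11)/3 = 26/3.
E[X | machine 3] = (3+6)/2 = 9/2.
E[X | machine 4] = (5+6+8+14)/4 = 33/4.
By the law of total expectation,
E[X] = (1/4)·(29/4) + (1/4)·(26/3) + (1/4)·(9/2) + (1/4)·(33/4) = 43/6.

43/6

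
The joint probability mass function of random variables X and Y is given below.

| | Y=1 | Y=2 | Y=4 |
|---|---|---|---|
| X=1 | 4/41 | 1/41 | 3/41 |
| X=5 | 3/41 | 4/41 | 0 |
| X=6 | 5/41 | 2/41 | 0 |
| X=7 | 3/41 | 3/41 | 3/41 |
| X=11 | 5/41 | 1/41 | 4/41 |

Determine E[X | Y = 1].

25/4

P(Y = 1) = 20/41.
Σ X·P over the event = 1·(4/41) + 5·(3/41) + 6·(5/41) + 7·(3/41) + 11·(5/41) = 125/41.
E[X | Y = 1] = (125/41) / (20/41) = 25/4.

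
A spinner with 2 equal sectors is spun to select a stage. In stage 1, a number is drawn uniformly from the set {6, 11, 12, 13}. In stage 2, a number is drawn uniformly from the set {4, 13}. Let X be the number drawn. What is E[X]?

E[X | stage 1] = (6+11+12+13)/4 = 21/2.
E[X | stage 2] = (4+13)/2 = 17/2.
E[X] = (1/2)·(21/2) + (1/2)·(17/2) = 19/2.

19/2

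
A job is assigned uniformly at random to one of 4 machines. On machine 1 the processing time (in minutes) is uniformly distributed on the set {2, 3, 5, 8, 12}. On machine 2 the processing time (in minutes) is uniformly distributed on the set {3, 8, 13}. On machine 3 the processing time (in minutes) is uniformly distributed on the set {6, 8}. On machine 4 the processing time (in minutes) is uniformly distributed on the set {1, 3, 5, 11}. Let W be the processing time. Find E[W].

13/2

E[W | machine 1] = (2+3+5+8+12)/5 = 6.
E[W | machine 2] = (3+8+13)/3 = 8.
E[W | machine 3] = (6+8)/2 = 7.
E[W | machine 4] = (1+3+5+11)/4 = 5.
E[W] = (1/4)·(6) + (1/4)·(8) + (1/4)·(7) + (1/4)·(5) = 13/2.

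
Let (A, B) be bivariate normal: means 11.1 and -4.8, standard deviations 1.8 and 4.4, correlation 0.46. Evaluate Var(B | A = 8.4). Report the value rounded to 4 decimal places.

Var(B | A=x) = (1 − ρ²)·σ_B².
Var(B | A=8.4) = (4.4)²·(1 − (0.46)²) = 19.36·0.7884 = 15.2634.

15.2634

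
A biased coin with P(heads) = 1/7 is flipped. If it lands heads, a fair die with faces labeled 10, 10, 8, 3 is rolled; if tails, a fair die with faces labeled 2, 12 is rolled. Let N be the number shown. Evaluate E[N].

E[N | heads] = (10+10+8+3)/4 = 31/4.
E[N | tails] = (2+12)/2 = 7.
E[N] = (1/7)·(31/4) + (6/7)·(7) = 199/28.

199/28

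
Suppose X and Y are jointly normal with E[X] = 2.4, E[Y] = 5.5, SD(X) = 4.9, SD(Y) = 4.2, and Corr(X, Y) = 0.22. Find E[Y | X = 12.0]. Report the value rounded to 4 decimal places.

For a bivariate normal, E[Y | X=x] = μ_Y + ρ·(σ_Y/σ_X)·(x − μ_X).
E[Y | X=12.0] = 5.5 + (0.22)·(4.2/4.9)·(12.0 − (2.4)) = 5.5 + (0.18857)·(9.6) = 7.3103.

7.3103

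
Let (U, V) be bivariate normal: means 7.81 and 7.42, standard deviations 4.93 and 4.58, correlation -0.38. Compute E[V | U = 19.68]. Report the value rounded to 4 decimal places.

For a bivariate normal, E[V | U=x] = μ_V + ρ·(σ_V/σ_U)·(x − μ_U).
E[V | U=19.68] = 7.42 + (-0.38)·(4.58/4.93)·(19.68 − (7.81)) = 7.42 + (-0.353022)·(11.87) = 3.2296.

3.2296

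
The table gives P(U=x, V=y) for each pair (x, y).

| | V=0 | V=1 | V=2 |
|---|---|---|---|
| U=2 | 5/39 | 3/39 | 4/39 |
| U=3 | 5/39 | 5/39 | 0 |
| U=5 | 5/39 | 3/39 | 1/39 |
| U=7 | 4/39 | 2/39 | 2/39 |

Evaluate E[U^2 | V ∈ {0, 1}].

77/4

P(V ∈ {0, 1}) = 32/39.
Σ U^2·P over the event = 4·(5/39) + 4·(3/39) + 9·(5/39) + 9·(5/39) + 25·(5/39) + 25·(3/39) + 49·(4/39) + 49·(2/39) = 616/39.
E[U^2 | V ∈ {0, 1}] = (616/39) / (32/39) = 77/4.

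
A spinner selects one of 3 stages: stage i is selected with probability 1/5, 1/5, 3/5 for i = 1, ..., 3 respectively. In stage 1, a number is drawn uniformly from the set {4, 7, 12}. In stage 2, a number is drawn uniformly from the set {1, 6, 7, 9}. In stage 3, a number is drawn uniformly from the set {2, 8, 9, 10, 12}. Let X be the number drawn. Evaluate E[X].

E[X | stage 1] = (4+7+12)/3 = 23/3.
E[X | stage 2] = (1+6+7+9)/4 = 23/4.
E[X | stage 3] = (2+8+9+10+12)/5 = 41/5.
E[X] = (1/5)·(23/3) + (1/5)·(23/4) + (3/5)·(41/5) = 2281/300.

2281/300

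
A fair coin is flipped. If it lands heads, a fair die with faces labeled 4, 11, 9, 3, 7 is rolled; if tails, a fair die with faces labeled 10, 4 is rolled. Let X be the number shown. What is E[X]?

E[X | heads] = (4+11+9+3+7)/5 = 34/5.
E[X | tails] = (10+4)/2 = 7.
By the law of total expectation,
E[X] = (1/2)·(34/5) + (1/2)·(7) = 69/10.

69/10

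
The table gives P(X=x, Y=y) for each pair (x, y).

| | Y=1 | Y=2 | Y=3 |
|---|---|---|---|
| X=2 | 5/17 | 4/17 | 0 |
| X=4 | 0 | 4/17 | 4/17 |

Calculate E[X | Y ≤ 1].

P(Y ≤ 1) = 5/17.
Σ X·P over the event = 2·(5/17) = 10/17.
E[X | Y ≤ 1] = (10/17) / (5/17) = 2.

2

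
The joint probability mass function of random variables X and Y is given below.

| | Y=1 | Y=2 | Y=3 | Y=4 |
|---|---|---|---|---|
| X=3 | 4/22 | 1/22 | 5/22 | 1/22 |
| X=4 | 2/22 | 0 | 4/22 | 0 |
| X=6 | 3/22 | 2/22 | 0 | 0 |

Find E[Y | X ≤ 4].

P(X ≤ 4) = 17/22.
Σ Y·P over the event = 1·(4/22) + 2·(1/22) + 3·(5/22) + 4·(1/22) + 1·(2/22) + 3·(4/22) = 39/22.
E[Y | X ≤ 4] = (39/22) / (17/22) = 39/17.

39/17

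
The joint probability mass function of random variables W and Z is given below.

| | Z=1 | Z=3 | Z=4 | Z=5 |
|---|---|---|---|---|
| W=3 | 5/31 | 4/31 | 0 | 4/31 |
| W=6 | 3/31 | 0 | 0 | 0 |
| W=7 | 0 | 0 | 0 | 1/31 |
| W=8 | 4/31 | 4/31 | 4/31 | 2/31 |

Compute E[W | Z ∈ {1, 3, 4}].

P(Z ∈ {1, 3, 4}) = 24/31.
Σ W·P over the event = 3·(5/31) + 3·(4/31) + 6·(3/31) + 8·(4/31) + 8·(4/31) + 8·(4/31) = 141/31.
E[W | Z ∈ {1, 3, 4}] = (141/31) / (24/31) = 47/8.

47/8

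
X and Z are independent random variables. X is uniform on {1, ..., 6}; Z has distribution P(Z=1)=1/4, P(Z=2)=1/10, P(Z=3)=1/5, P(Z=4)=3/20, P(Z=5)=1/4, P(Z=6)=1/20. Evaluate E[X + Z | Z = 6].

P(Z = 6) = 1/20.
Summing (X+Z)·P(x,y) over outcomes with Z = 6 gives 19/40.
E[X + Z | Z = 6] = (19/40) / (1/20) = 19/2.

19/2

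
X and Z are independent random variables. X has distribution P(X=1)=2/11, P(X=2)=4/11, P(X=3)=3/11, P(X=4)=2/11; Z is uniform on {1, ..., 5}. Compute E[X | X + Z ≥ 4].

P(X + Z ≥ 4) = 47/55.
Summing X·P(x,y) over outcomes with X + Z ≥ 4 gives 123/55.
E[X | X + Z ≥ 4] = (123/55) / (47/55) = 123/47.

123/47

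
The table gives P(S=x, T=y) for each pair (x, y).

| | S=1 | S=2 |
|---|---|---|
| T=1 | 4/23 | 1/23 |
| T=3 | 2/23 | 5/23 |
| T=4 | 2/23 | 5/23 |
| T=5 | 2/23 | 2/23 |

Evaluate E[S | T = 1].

P(T = 1) = 5/23.
Σ S·P over the event = 1·(4/23) + 2·(1/23) = 6/23.
E[S | T = 1] = (6/23) / (5/23) = 6/5.

6/5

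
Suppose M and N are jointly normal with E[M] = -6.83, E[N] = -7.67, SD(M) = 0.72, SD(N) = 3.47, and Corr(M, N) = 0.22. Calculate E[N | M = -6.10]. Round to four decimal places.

E[N | M=x] = μ_N + ρ(σ_N/σ_M)(x − μ_M) for jointly normal variables.
E[N | M=-6.10] = -7.67 + (0.22)·(3.47/0.72)·(-6.10 − (-6.83)) = -7.67 + (1.0603)·(0.73) = -6.8960.

-6.8960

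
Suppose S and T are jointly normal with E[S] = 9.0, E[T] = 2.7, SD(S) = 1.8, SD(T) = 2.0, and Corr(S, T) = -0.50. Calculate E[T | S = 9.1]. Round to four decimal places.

2.6444

For a bivariate normal, E[T | S=x] = μ_T + ρ·(σ_T/σ_S)·(x − μ_S).
E[T | S=9.1] = 2.7 + (-0.50)·(2.0/1.8)·(9.1 − (9.0)) = 2.7 + (-0.55556)·(0.1) = 2.6444.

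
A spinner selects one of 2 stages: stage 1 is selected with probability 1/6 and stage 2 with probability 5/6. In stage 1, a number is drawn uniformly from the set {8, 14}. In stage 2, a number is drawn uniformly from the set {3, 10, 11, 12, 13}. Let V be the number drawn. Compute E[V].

E[V | stage 1] = (8+14)/2 = 11.
E[V | stage 2] = (3+10+11+12+13)/5 = 49/5.
E[V] = (1/6)·(11) + (5/6)·(49/5) = 10.

10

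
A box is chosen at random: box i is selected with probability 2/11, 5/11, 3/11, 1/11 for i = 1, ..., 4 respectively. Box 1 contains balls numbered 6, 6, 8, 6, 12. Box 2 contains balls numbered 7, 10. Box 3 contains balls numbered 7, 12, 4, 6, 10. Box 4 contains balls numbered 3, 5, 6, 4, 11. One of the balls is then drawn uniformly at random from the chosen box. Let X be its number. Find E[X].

E[X | box 1] = (6+6+8+6+12)/5 = 38/5.
E[X | box 2] = (7+10)/2 = 17/2.
E[X | box 3] = (7+12+4+6+10)/5 = 39/5.
E[X | box 4] = (3+5+6+4+11)/5 = 29/5.
E[X] = (2/11)·(38/5) + (5/11)·(17/2) + (3/11)·(39/5) + (1/11)·(29/5) = 79/10.

79/10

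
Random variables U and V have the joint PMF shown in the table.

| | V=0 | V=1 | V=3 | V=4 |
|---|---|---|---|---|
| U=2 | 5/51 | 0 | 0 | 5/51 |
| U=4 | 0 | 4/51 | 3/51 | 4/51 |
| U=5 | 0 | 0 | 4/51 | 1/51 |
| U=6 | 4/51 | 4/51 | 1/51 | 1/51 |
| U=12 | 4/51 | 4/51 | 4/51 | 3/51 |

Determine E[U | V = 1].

22/3

P(V = 1) = 4/17.
Σ U·P over the event = 4·(4/51) + 6·(4/51) + 12·(4/51) = 88/51.
E[U | V = 1] = (88/51) / (4/17) = 22/3.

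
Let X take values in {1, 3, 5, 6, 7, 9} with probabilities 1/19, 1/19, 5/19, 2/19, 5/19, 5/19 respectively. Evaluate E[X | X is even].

P(X is even) = 2/19.
Σ over the event: 6·2/19 = 12/19.
E[X | X is even] = (12/19) / (2/19) = 6.

6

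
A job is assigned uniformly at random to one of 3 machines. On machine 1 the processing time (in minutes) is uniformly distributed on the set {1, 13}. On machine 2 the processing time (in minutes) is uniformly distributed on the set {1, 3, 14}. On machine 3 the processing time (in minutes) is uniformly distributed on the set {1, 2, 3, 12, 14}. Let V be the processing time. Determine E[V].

97/15

E[V | machine 1] = (1+13)/2 = 7.
E[V | machine 2] = (1+3+14)/3 = 6.
E[V | machine 3] = (1+2+3+12+14)/5 = 32/5.
E[V] = (1/3)·(7) + (1/3)·(6) + (1/3)·(32/5) = 97/15.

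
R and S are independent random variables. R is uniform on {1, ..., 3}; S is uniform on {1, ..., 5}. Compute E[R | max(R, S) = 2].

Outcomes with max(R, S) = 2: (1,2), (2,1), (2,2), each with probability 1/15.
E[R | max(R, S) = 2] = (1 + 2 + 2) / 3 = 5/3.

5/3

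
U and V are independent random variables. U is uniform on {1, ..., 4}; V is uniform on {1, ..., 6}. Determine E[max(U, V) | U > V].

Outcomes with U > V: (2,1), (3,1), (3,2), (4,1), (4,2), (4,3), each with probability 1/24.
E[max(U, V) | U > V] = (2 + 3 + 3 + 4 + 4 + 4) / 6 = 10/3.

10/3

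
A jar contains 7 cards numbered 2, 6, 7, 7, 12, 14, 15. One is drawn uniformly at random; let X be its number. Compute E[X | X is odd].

29/3

P(X is odd) = 3/7.
Σ over the event: 7·2/7 + 15·1/7 = 29/7.
E[X | X is odd] = (29/7) / (3/7) = 29/3.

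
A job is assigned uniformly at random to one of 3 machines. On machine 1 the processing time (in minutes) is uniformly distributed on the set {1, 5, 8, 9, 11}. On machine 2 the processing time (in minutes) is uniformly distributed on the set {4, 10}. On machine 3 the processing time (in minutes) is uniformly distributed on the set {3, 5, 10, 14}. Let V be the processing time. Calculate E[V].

109/15

E[V | machine 1] = (1+5+8+9+11)/5 = 34/5.
E[V | machine 2] = (4+10)/2 = 7.
E[V | machine 3] = (3+5+10+14)/4 = 8.
By the law of total expectation,
E[V] = (1/3)·(34/5) + (1/3)·(7) + (1/3)·(8) = 109/15.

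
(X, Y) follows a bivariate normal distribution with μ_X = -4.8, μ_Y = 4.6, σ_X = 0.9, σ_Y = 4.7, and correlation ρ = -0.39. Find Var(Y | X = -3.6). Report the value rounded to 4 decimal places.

For a bivariate normal, Var(Y | X=x) = σ_Y²(1 − ρ²).
Var(Y | X=-3.6) = (4.7)²·(1 − (-0.39)²) = 22.09·0.8479 = 18.7301.

18.7301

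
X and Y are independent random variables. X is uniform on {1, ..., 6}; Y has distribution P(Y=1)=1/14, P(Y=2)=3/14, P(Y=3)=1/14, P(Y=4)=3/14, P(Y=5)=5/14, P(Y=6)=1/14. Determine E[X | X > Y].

P(X > Y) = 31/84.
Summing X·P(x,y) over outcomes with X > Y gives 38/21.
E[X | X > Y] = (38/21) / (31/84) = 152/31.

152/31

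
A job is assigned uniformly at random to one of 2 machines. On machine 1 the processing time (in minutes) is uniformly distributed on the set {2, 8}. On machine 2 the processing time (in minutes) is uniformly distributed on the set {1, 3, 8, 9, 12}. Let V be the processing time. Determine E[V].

29/5

E[V | machine 1] = (2+8)/2 = 5.
E[V | machine 2] = (1+3+8+9+12)/5 = 33/5.
By the law of total expectation,
E[V] = (1/2)·(5) + (1/2)·(33/5) = 29/5.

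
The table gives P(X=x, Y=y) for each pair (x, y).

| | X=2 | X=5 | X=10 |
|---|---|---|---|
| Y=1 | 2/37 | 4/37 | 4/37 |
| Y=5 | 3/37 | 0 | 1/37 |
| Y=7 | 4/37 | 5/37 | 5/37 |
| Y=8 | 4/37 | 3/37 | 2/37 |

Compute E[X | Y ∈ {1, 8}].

P(Y ∈ {1, 8}) = 19/37.
Σ X·P over the event = 2·(2/37) + 2·(4/37) + 5·(4/37) + 5·(3/37) + 10·(4/37) + 10·(2/37) = 107/37.
E[X | Y ∈ {1, 8}] = (107/37) / (19/37) = 107/19.

107/19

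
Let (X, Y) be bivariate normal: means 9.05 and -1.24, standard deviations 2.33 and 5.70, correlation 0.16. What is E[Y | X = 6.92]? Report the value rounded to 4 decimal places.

-2.0737

E[Y | X=x] = μ_Y + ρ(σ_Y/σ_X)(x − μ_X) for jointly normal variables.
E[Y | X=6.92] = -1.24 + (0.16)·(5.70/2.33)·(6.92 − (9.05)) = -1.24 + (0.39142)·(-2.13) = -2.0737.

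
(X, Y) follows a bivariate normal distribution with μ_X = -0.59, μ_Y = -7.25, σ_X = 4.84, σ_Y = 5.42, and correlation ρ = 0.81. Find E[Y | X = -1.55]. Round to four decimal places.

E[Y | X=x] = μ_Y + ρ(σ_Y/σ_X)(x − μ_X) for jointly normal variables.
E[Y | X=-1.55] = -7.25 + (0.81)·(5.42/4.84)·(-1.55 − (-0.59)) = -7.25 + (0.90707)·(-0.96) = -8.1208.

-8.1208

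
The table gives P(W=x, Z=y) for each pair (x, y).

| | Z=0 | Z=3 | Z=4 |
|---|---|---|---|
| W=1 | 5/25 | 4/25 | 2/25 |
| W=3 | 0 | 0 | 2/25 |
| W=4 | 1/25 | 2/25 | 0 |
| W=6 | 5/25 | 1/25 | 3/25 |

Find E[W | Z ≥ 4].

26/7

P(Z ≥ 4) = 7/25.
Σ W·P over the event = 1·(2/25) + 3·(2/25) + 6·(3/25) = 26/25.
E[W | Z ≥ 4] = (26/25) / (7/25) = 26/7.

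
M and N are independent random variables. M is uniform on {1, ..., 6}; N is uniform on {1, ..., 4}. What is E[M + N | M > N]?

P(M > N) = 7/12.
Summing (M+N)·P(x,y) over outcomes with M > N gives 47/12.
E[M + N | M > N] = (47/12) / (7/12) = 47/7.

47/7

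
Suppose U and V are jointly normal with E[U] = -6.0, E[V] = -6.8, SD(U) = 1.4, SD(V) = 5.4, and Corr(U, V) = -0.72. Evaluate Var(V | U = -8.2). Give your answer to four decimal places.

14.0435

For a bivariate normal, Var(V | U=x) = σ_V²(1 − ρ²).
Var(V | U=-8.2) = (5.4)²·(1 − (-0.72)²) = 29.16·0.4816 = 14.0435.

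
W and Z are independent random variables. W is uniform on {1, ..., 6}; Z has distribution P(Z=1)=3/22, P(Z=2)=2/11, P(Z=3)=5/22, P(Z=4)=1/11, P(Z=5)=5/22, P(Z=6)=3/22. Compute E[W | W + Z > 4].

427/110

P(W + Z > 4) = 5/6.
Summing W·P(x,y) over outcomes with W + Z > 4 gives 427/132.
E[W | W + Z > 4] = (427/132) / (5/6) = 427/110.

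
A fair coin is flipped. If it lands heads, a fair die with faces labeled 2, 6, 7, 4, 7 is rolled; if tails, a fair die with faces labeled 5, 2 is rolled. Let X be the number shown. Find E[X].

E[X | heads] = (2+6+7+4+7)/5 = 26/5.
E[X | tails] = (5+2)/2 = 7/2.
E[X] = (1/2)·(26/5) + (1/2)·(7/2) = 87/20.

87/20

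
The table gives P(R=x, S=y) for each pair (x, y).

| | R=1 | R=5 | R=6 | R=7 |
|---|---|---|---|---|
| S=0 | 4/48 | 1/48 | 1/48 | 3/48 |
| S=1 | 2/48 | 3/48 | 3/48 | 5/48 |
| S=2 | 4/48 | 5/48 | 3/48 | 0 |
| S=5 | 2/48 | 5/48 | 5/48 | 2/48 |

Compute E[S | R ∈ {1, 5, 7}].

73/36

P(R ∈ {1, 5, 7}) = 3/4.
Summing S·P(R=x,S=y) over the conditioning event gives 73/48.
E[S | R ∈ {1, 5, 7}] = (73/48) / (3/4) = 73/36.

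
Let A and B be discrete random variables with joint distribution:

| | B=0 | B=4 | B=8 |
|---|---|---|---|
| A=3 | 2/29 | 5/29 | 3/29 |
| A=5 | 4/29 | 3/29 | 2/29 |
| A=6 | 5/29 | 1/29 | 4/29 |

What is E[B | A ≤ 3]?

22/5

P(A ≤ 3) = 10/29.
Σ B·P over the event = 0·(2/29) + 4·(5/29) + 8·(3/29) = 44/29.
E[B | A ≤ 3] = (44/29) / (10/29) = 22/5.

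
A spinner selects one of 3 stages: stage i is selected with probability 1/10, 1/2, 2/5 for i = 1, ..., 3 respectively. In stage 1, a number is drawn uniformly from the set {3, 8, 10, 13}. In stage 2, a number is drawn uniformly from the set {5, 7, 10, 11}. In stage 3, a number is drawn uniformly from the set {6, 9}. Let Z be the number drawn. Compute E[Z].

319/40

E[Z | stage 1] = (3+8+10+13)/4 = 17/2.
E[Z | stage 2] = (5+7+10+11)/4 = 33/4.
E[Z | stage 3] = (6+9)/2 = 15/2.
E[Z] = (1/10)·(17/2) + (1/2)·(33/4) + (2/5)·(15/2) = 319/40.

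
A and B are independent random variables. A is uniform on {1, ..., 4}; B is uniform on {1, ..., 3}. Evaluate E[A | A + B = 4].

2

Outcomes with A + B = 4: (1,3), (2,2), (3,1), each with probability 1/12.
E[A | A + B = 4] = (1 + 2 + 3) / 3 = 2.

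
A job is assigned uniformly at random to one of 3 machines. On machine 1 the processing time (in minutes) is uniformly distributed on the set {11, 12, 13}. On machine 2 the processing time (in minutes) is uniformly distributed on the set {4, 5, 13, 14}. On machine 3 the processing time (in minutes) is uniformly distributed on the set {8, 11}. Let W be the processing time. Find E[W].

61/6

E[W | machine 1] = (11+12+13)/3 = 12.
E[W | machine 2] = (4+5+13+14)/4 = 9.
E[W | machine 3] = (8+11)/2 = 19/2.
By the law of total expectation,
E[W] = (1/3)·(12) + (1/3)·(9) + (1/3)·(19/2) = 61/6.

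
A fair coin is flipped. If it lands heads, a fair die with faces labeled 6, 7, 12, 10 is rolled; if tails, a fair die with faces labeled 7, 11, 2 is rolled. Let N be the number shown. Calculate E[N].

E[N | heads] = (6+7+12+10)/4 = 35/4.
E[N | tails] = (7+11+2)/3 = 20/3.
By the law of total expectation,
E[N] = (1/2)·(35/4) + (1/2)·(20/3) = 185/24.

185/24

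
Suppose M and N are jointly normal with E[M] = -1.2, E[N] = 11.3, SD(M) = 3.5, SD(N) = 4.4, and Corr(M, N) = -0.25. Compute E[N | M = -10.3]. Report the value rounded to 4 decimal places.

For a bivariate normal, E[N | M=x] = μ_N + ρ·(σ_N/σ_M)·(x − μ_M).
E[N | M=-10.3] = 11.3 + (-0.25)·(4.4/3.5)·(-10.3 − (-1.2)) = 11.3 + (-0.31429)·(-9.1) = 14.1600.

14.1600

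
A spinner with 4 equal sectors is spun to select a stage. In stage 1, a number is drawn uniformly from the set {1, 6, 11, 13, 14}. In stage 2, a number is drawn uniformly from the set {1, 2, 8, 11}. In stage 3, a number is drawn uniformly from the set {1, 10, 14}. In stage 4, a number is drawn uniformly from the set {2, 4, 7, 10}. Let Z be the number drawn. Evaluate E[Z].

E[Z | stage 1] = (1+6+11+13+14)/5 = 9.
E[Z | stage 2] = (1+2+8+11)/4 = 11/2.
E[Z | stage 3] = (1+10+14)/3 = 25/3.
E[Z | stage 4] = (2+4+7+10)/4 = 23/4.
E[Z] = (1/4)·(9) + (1/4)·(11/2) + (1/4)·(25/3) + (1/4)·(23/4) = 343/48.

343/48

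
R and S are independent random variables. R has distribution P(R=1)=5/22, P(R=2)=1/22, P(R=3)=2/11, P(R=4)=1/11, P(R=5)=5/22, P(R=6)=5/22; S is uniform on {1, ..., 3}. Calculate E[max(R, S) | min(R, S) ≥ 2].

155/34

P(min(R, S) ≥ 2) = 17/33.
Summing max(R,S)·P(x,y) over outcomes with min(R, S) ≥ 2 gives 155/66.
E[max(R, S) | min(R, S) ≥ 2] = (155/66) / (17/33) = 155/34.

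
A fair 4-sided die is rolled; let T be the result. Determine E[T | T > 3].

4

Given T > 3, T is equally likely to be any of {4}.
E[T | T > 3] = (4) / 1 = 4.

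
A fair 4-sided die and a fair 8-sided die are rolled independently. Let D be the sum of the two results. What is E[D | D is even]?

7

P(D is even) = 1/2.
Σ over the event: 2·1/32 + 4·3/32 + 6·1/8 + 8·1/8 + 10·3/32 + 12·1/32 = 7/2.
E[D | D is even] = (7/2) / (1/2) = 7.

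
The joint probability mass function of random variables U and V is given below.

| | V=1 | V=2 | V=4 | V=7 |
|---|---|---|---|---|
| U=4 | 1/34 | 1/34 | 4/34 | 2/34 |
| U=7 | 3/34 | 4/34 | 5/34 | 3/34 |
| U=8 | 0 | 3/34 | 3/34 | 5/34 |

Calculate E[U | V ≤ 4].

13/2

P(V ≤ 4) = 12/17.
Summing U·P(U=x,V=y) over the conditioning event gives 78/17.
E[U | V ≤ 4] = (78/17) / (12/17) = 13/2.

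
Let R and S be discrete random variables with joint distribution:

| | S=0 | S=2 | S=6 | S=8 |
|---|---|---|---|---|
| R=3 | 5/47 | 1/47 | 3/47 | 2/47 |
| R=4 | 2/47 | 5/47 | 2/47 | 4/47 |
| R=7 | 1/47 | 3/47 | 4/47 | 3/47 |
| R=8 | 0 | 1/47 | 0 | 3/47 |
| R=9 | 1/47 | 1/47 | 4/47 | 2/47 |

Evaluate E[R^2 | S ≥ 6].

1162/27

P(S ≥ 6) = 27/47.
Summing R^2·P(R=x,S=y) over the conditioning event gives 1162/47.
E[R^2 | S ≥ 6] = (1162/47) / (27/47) = 1162/27.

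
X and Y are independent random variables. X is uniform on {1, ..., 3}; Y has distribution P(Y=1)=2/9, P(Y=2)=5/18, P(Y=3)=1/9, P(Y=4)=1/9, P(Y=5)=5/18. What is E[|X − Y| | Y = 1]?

1

P(Y = 1) = 2/9.
Summing |X−Y|·P(x,y) over outcomes with Y = 1 gives 2/9.
E[|X − Y| | Y = 1] = (2/9) / (2/9) = 1.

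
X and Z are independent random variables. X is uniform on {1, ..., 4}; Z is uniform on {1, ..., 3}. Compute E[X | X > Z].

Outcomes with X > Z: (2,1), (3,1), (3,2), (4,1), (4,2), (4,3), each with probability 1/12.
E[X | X > Z] = (2 + 3 + 3 + 4 + 4 + 4) / 6 = 10/3.

10/3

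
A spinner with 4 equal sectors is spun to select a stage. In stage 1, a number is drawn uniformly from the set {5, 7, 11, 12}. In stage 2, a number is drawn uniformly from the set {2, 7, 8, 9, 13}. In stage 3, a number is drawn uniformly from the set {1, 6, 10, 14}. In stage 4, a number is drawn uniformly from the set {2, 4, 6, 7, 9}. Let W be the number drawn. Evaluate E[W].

E[W | stage 1] = (5+7+11+12)/4 = 35/4.
E[W | stage 2] = (2+7+8+9+13)/5 = 39/5.
E[W | stage 3] = (1+6+10+14)/4 = 31/4.
E[W | stage 4] = (2+4+6+7+9)/5 = 28/5.
E[W] = (1/4)·(35/4) + (1/4)·(39/5) + (1/4)·(31/4) + (1/4)·(28/5) = 299/40.

299/40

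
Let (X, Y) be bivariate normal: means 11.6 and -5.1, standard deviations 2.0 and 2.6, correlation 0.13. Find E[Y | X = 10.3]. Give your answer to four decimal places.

-5.3197

For a bivariate normal, E[Y | X=x] = μ_Y + ρ·(σ_Y/σ_X)·(x − μ_X).
E[Y | X=10.3] = -5.1 + (0.13)·(2.6/2.0)·(10.3 − (11.6)) = -5.1 + (0.169)·(-1.3) = -5.3197.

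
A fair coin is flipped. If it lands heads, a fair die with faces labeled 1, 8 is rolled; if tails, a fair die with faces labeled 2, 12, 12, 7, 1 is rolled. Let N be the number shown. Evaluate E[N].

E[N | heads] = (1+8)/2 = 9/2.
E[N | tails] = (2+12+12+7+1)/5 = 34/5.
By the law of total expectation,
E[N] = (1/2)·(9/2) + (1/2)·(34/5) = 113/20.

113/20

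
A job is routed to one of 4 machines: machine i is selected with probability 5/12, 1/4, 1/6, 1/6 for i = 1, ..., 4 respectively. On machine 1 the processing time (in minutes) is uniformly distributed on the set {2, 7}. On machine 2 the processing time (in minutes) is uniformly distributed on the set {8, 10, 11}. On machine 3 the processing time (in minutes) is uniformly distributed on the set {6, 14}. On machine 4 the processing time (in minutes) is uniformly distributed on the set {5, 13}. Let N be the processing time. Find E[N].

E[N | machine 1] = (2+7)/2 = 9/2.
E[N | machine 2] = (8+10+11)/3 = 29/3.
E[N | machine 3] = (6+14)/2 = 10.
E[N | machine 4] = (5+13)/2 = 9.
By the law of total expectation,
E[N] = (5/12)·(9/2) + (1/4)·(29/3) + (1/6)·(10) + (1/6)·(9) = 179/24.

179/24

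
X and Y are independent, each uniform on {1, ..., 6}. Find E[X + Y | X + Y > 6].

26/3

P(X + Y > 6) = 7/12.
Summing (X+Y)·P(x,y) over outcomes with X + Y > 6 gives 91/18.
E[X + Y | X + Y > 6] = (91/18) / (7/12) = 26/3.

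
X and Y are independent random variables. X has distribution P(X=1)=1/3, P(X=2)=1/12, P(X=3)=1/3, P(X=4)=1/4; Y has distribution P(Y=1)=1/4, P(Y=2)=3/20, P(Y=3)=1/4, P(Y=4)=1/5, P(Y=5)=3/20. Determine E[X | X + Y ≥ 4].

558/203

P(X + Y ≥ 4) = 203/240.
Summing X·P(x,y) over outcomes with X + Y ≥ 4 gives 93/40.
E[X | X + Y ≥ 4] = (93/40) / (203/240) = 558/203.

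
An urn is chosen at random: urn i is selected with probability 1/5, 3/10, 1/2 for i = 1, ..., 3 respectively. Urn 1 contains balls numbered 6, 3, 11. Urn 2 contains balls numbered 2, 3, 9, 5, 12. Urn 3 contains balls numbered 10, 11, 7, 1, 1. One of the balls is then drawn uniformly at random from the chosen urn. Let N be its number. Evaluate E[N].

E[N | urn 1] = (6+3+11)/3 = 20/3.
E[N | urn 2] = (2+3+9+5+12)/5 = 31/5.
E[N | urn 3] = (10+11+7+1+1)/5 = 6.
By the law of total expectation,
E[N] = (1/5)·(20/3) + (3/10)·(31/5) + (1/2)·(6) = 929/150.

929/150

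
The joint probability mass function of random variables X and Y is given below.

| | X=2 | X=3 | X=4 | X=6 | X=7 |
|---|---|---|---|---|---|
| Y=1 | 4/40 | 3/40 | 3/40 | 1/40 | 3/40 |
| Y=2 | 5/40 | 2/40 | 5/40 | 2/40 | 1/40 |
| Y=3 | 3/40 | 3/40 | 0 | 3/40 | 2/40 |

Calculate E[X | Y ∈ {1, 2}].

111/29

P(Y ∈ {1, 2}) = 29/40.
Summing X·P(X=x,Y=y) over the conditioning event gives 111/40.
E[X | Y ∈ {1, 2}] = (111/40) / (29/40) = 111/29.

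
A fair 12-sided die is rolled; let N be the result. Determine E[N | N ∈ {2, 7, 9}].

P(N ∈ {2, 7, 9}) = 1/4.
Σ over the event: 2·1/12 + 7·1/12 + 9·1/12 = 3/2.
E[N | N ∈ {2, 7, 9}] = (3/2) / (1/4) = 6.

6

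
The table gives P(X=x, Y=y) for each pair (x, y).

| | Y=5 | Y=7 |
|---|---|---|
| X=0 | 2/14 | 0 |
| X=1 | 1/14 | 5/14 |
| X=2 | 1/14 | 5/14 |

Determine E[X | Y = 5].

3/4

P(Y = 5) = 2/7.
Σ X·P over the event = 0·(2/14) + 1·(1/14) + 2·(1/14) = 3/14.
E[X | Y = 5] = (3/14) / (2/7) = 3/4.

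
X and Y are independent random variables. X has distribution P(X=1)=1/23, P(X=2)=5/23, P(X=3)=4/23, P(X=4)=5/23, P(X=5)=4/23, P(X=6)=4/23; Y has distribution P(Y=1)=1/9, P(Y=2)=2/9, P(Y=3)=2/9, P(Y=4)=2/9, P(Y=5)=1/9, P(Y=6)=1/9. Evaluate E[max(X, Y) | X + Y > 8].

307/54

P(X + Y > 8) = 6/23.
Summing max(X,Y)·P(x,y) over outcomes with X + Y > 8 gives 307/207.
E[max(X, Y) | X + Y > 8] = (307/207) / (6/23) = 307/54.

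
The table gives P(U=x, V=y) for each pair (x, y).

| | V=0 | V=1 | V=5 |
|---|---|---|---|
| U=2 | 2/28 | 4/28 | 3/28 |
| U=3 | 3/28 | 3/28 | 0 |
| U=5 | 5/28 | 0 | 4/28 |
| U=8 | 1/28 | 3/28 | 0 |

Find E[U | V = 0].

P(V = 0) = 11/28.
Summing U·P(U=x,V=y) over the conditioning event gives 23/14.
E[U | V = 0] = (23/14) / (11/28) = 46/11.

46/11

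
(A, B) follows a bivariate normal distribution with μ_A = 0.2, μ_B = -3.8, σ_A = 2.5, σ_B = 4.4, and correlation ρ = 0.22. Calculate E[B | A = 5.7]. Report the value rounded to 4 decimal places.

-1.6704

For a bivariate normal, E[B | A=x] = μ_B + ρ·(σ_B/σ_A)·(x − μ_A).
E[B | A=5.7] = -3.8 + (0.22)·(4.4/2.5)·(5.7 − (0.2)) = -3.8 + (0.3872)·(5.5) = -1.6704.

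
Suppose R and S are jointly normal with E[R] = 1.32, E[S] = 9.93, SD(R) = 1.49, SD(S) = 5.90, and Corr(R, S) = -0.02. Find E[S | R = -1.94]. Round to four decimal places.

10.1882

The regression of S on R has slope ρ·σ_S/σ_R and passes through (μ_R, μ_S).
E[S | R=-1.94] = 9.93 + (-0.02)·(5.90/1.49)·(-1.94 − (1.32)) = 9.93 + (-0.079195)·(-3.26) = 10.1882.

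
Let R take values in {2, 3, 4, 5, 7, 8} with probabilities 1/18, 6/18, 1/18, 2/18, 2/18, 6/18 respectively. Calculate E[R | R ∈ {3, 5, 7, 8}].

45/8

P(R ∈ {3, 5, 7, 8}) = 8/9.
Σ over the event: 3·1/3 + 5·1/9 + 7·1/9 + 8·1/3 = 5.
E[R | R ∈ {3, 5, 7, 8}] = (5) / (8/9) = 45/8.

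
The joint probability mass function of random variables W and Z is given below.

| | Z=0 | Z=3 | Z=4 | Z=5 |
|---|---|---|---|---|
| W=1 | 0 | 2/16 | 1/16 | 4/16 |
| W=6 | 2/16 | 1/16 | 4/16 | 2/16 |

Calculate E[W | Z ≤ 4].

P(Z ≤ 4) = 5/8.
Σ W·P over the event = 1·(2/16) + 1·(1/16) + 6·(2/16) + 6·(1/16) + 6·(4/16) = 45/16.
E[W | Z ≤ 4] = (45/16) / (5/8) = 9/2.

9/2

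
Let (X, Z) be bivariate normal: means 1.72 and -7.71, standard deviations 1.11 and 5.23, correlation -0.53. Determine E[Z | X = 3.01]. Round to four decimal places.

-10.9314

The regression of Z on X has slope ρ·σ_Z/σ_X and passes through (μ_X, μ_Z).
E[Z | X=3.01] = -7.71 + (-0.53)·(5.23/1.11)·(3.01 − (1.72)) = -7.71 + (-2.4972)·(1.29) = -10.9314.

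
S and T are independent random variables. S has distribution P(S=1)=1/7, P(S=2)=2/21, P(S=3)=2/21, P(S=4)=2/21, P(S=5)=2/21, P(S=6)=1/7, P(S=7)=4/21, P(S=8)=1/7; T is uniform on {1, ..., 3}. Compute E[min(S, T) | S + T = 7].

P(S + T = 7) = 1/9.
Summing min(S,T)·P(x,y) over outcomes with S + T = 7 gives 13/63.
E[min(S, T) | S + T = 7] = (13/63) / (1/9) = 13/7.

13/7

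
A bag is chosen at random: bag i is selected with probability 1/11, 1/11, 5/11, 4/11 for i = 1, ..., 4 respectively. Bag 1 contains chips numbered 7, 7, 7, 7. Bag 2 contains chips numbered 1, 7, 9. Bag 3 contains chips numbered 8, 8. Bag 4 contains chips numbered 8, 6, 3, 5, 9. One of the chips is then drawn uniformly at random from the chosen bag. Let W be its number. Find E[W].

1162/165

E[W | bag 1] = (7+7+7+7)/4 = 7.
E[W | bag 2] = (1+7+9)/3 = 17/3.
E[W | bag 3] = (8+8)/2 = 8.
E[W | bag 4] = (8+6+3+5+9)/5 = 31/5.
E[W] = (1/11)·(7) + (1/11)·(17/3) + (5/11)·(8) + (4/11)·(31/5) = 1162/165.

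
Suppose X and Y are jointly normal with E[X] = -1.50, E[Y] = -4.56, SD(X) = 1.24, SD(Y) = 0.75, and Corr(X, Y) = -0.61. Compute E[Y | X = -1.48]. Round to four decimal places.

For a bivariate normal, E[Y | X=x] = μ_Y + ρ·(σ_Y/σ_X)·(x − μ_X).
E[Y | X=-1.48] = -4.56 + (-0.61)·(0.75/1.24)·(-1.48 − (-1.50)) = -4.56 + (-0.36895)·(0.02) = -4.5674.

-4.5674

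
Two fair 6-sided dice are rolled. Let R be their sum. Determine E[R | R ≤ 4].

P(R ≤ 4) = 1/6.
Σ over the event: 2·1/36 + 3·1/18 + 4·1/12 = 5/9.
E[R | R ≤ 4] = (5/9) / (1/6) = 10/3.

10/3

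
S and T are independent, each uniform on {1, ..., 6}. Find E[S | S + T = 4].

2

P(S + T = 4) = 1/12.
Summing S·P(x,y) over outcomes with S + T = 4 gives 1/6.
E[S | S + T = 4] = (1/6) / (1/12) = 2.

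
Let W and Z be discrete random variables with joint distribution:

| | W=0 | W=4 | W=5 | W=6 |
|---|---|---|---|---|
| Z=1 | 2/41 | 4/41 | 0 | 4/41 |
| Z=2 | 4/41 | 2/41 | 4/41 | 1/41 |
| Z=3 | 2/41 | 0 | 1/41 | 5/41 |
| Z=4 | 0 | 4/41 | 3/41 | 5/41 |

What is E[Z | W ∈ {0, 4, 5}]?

P(W ∈ {0, 4, 5}) = 26/41.
Summing Z·P(W=x,Z=y) over the conditioning event gives 63/41.
E[Z | W ∈ {0, 4, 5}] = (63/41) / (26/41) = 63/26.

63/26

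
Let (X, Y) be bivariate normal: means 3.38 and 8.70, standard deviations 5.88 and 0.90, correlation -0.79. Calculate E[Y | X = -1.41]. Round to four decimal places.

The regression of Y on X has slope ρ·σ_Y/σ_X and passes through (μ_X, μ_Y).
E[Y | X=-1.41] = 8.70 + (-0.79)·(0.90/5.88)·(-1.41 − (3.38)) = 8.70 + (-0.12092)·(-4.79) = 9.2792.

9.2792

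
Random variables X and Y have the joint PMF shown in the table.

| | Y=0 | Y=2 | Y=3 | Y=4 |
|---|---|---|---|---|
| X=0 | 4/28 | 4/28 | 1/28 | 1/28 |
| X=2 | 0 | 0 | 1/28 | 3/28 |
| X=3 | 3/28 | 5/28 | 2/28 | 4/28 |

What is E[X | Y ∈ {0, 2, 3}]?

P(Y ∈ {0, 2, 3}) = 5/7.
Σ X·P over the event = 0·(4/28) + 0·(4/28) + 0·(1/28) + 2·(1/28) + 3·(3/28) + 3·(5/28) + 3·(2/28) = 8/7.
E[X | Y ∈ {0, 2, 3}] = (8/7) / (5/7) = 8/5.

8/5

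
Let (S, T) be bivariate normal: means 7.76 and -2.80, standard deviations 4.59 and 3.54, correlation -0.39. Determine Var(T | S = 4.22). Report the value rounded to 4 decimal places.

10.6255

Var(T | S=x) = (1 − ρ²)·σ_T².
Var(T | S=4.22) = (3.54)²·(1 − (-0.39)²) = 12.5316·0.8479 = 10.6255.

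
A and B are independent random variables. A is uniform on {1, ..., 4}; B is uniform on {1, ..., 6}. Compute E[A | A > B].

P(A > B) = 1/4.
Summing A·P(x,y) over outcomes with A > B gives 5/6.
E[A | A > B] = (5/6) / (1/4) = 10/3.

10/3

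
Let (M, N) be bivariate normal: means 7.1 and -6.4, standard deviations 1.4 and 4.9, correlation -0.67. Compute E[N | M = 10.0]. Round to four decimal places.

For a bivariate normal, E[N | M=x] = μ_N + ρ·(σ_N/σ_M)·(x − μ_M).
E[N | M=10.0] = -6.4 + (-0.67)·(4.9/1.4)·(10.0 − (7.1)) = -6.4 + (-2.345)·(2.9) = -13.2005.

-13.2005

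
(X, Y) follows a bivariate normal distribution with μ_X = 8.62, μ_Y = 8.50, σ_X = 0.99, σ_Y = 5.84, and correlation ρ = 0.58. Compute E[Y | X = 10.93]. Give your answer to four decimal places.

16.4035

For a bivariate normal, E[Y | X=x] = μ_Y + ρ·(σ_Y/σ_X)·(x − μ_X).
E[Y | X=10.93] = 8.50 + (0.58)·(5.84/0.99)·(10.93 − (8.62)) = 8.50 + (3.42141)·(2.31) = 16.4035.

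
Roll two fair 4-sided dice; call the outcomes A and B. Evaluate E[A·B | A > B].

35/6

Outcomes with A > B: (2,1), (3,1), (3,2), (4,1), (4,2), (4,3), each with probability 1/16.
E[A·B | A > B] = (2 + 3 + 6 + 4 + 8 + 12) / 6 = 35/6.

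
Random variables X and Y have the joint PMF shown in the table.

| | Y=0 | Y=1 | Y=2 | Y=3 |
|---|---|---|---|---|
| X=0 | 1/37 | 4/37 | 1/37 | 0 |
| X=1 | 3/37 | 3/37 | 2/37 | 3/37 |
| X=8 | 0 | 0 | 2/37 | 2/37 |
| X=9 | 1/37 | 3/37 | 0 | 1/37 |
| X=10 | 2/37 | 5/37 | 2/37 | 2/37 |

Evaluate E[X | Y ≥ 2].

86/15

P(Y ≥ 2) = 15/37.
Σ X·P over the event = 0·(1/37) + 1·(2/37) + 1·(3/37) + 8·(2/37) + 8·(2/37) + 9·(1/37) + 10·(2/37) + 10·(2/37) = 86/37.
E[X | Y ≥ 2] = (86/37) / (15/37) = 86/15.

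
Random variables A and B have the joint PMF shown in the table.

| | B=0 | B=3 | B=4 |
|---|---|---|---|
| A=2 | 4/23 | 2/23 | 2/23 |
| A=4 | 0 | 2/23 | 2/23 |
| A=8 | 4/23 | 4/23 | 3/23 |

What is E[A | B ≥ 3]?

P(B ≥ 3) = 15/23.
Σ A·P over the event = 2·(2/23) + 2·(2/23) + 4·(2/23) + 4·(2/23) + 8·(4/23) + 8·(3/23) = 80/23.
E[A | B ≥ 3] = (80/23) / (15/23) = 16/3.

16/3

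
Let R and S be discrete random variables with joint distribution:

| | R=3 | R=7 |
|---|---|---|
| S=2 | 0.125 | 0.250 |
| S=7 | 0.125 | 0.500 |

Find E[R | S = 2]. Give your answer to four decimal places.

P(S = 2) = 0.375.
Summing R·P(R=x,S=y) over the conditioning event gives 2.125.
E[R | S = 2] = (2.125) / (0.375) = 5.6667.

5.6667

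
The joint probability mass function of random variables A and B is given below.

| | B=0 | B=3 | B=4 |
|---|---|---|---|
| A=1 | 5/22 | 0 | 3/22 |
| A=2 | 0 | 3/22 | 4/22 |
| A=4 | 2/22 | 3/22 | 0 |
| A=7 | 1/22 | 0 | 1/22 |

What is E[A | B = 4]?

P(B = 4) = 4/11.
Σ A·P over the event = 1·(3/22) + 2·(4/22) + 7·(1/22) = 9/11.
E[A | B = 4] = (9/11) / (4/11) = 9/4.

9/4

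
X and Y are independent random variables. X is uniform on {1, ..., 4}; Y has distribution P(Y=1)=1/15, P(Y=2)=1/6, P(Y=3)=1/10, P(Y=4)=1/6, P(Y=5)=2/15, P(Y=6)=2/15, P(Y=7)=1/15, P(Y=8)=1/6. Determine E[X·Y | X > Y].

P(X > Y) = 19/120.
Summing XY·P(x,y) over outcomes with X > Y gives 31/30.
E[X·Y | X > Y] = (31/30) / (19/120) = 124/19.

124/19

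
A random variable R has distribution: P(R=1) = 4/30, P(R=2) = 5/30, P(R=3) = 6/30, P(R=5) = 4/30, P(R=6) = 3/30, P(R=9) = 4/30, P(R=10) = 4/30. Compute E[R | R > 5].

P(R > 5) = 11/30.
Σ over the event: 6·1/10 + 9·2/15 + 10·2/15 = 47/15.
E[R | R > 5] = (47/15) / (11/30) = 94/11.

94/11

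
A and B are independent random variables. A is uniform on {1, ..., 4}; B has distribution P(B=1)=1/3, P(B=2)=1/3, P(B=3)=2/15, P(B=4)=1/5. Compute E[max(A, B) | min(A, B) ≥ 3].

19/5

P(min(A, B) ≥ 3) = 1/6.
Summing max(A,B)·P(x,y) over outcomes with min(A, B) ≥ 3 gives 19/30.
E[max(A, B) | min(A, B) ≥ 3] = (19/30) / (1/6) = 19/5.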